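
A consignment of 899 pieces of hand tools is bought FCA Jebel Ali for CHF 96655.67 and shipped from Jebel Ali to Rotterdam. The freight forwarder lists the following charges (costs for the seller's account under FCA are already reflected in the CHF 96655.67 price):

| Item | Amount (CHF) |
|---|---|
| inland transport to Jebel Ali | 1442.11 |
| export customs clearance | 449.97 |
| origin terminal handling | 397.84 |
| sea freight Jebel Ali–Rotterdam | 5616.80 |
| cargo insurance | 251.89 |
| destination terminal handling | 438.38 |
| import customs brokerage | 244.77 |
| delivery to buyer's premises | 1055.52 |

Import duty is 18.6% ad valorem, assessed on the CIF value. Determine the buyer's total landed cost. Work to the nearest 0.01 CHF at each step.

Total landed cost: CHF 123804.40

FCA: the seller delivers export-cleared goods to the carrier; the buyer bears costs from that point.
Already in the invoice (seller's account under FCA): inland to port, export clearance — exclude.
CIF value = FCA price + origin terminal + freight + insurance = 96655.67 + 397.84 + 5616.80 + 251.89 = 102922.20
Import duty = 102922.20 × 18.6% = 19143.53
Buyer bears: origin terminal 397.84 + freight 5616.80 + insurance 251.89 + destination terminal 438.38 + brokerage 244.77 + delivery 1055.52 + duty 19143.53 = 27148.73
Landed cost = invoice 96655.67 + 27148.73 = 123804.40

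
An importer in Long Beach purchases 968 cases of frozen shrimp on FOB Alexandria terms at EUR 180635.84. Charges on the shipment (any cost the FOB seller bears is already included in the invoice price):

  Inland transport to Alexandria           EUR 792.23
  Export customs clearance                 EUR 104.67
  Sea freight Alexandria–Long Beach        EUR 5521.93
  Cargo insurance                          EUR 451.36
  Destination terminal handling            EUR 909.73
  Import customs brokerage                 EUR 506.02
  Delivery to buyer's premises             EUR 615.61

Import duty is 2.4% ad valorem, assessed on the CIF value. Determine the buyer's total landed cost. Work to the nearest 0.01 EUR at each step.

Total landed cost: EUR 193119.11

FOB: the seller bears costs until goods are on board at the origin port; the buyer bears freight, insurance and all costs thereafter.
Already in the invoice (seller's account under FOB): inland to port, export clearance — exclude.
CIF value = FOB price + freight + insurance = 180635.84 + 5521.93 + 451.36 = 186609.13
Import duty = 186609.13 × 2.4% = 4478.62
Buyer bears: freight 5521.93 + insurance 451.36 + destination terminal 909.73 + brokerage 506.02 + delivery 615.61 + duty 4478.62 = 12483.27
Landed cost = invoice 180635.84 + 12483.27 = 193119.11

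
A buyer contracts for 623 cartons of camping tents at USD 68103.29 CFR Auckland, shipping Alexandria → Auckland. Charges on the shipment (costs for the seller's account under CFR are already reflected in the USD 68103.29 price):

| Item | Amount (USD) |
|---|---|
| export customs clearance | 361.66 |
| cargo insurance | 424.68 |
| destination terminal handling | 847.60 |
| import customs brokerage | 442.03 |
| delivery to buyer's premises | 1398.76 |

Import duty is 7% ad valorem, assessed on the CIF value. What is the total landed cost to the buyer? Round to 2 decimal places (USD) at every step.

CFR: the seller pays costs through ocean freight to the destination port, but not insurance.
Already in the invoice (seller's account under CFR): export clearance — exclude.
CIF value = CFR price + insurance = 68103.29 + 424.68 = 68527.97
Import duty = 68527.97 × 7% = 4796.96
Buyer bears: insurance 424.68 + destination terminal 847.60 + brokerage 442.03 + delivery 1398.76 + duty 4796.96 = 7910.03
Landed cost = invoice 68103.29 + 7910.03 = 76013.32

Total landed cost: USD 76013.32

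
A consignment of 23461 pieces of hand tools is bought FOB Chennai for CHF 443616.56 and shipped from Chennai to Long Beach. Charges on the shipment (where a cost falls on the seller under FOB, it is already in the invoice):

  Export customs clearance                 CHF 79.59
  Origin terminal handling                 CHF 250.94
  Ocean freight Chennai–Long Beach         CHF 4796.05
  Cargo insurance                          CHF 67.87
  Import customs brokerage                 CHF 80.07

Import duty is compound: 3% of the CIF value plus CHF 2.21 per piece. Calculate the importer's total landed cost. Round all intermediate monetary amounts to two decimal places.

FOB: the seller bears costs until goods are on board at the origin port; the buyer bears freight, insurance and all costs thereafter.
Already in the invoice (seller's account under FOB): export clearance, origin terminal — exclude.
CIF value = FOB price + freight + insurance = 443616.56 + 4796.05 + 67.87 = 448480.48
Ad valorem component: 448480.48 × 3% = 13454.41
Specific component: 23461 × 2.21 = 51848.81
Import duty = 13454.41 + 51848.81 = 65303.22
Buyer bears: freight 4796.05 + insurance 67.87 + brokerage 80.07 + duty 65303.22 = 70247.21
Landed cost = invoice 443616.56 + 70247.21 = 513863.77

Total landed cost: CHF 513863.77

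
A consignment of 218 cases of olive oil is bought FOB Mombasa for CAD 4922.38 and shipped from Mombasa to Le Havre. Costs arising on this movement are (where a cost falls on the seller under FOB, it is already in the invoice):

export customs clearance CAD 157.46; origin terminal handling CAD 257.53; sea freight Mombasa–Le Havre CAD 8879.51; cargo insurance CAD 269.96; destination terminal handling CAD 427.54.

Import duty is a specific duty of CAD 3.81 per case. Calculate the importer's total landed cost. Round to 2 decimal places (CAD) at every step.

FOB: the seller bears costs until goods are on board at the origin port; the buyer bears freight, insurance and all costs thereafter.
Already in the invoice (seller's account under FOB): export clearance, origin terminal — exclude.
CIF value = FOB price + freight + insurance = 4922.38 + 8879.51 + 269.96 = 14071.85
Import duty = 218 × 3.81 = 830.58
Buyer bears: freight 8879.51 + insurance 269.96 + destination terminal 427.54 + duty 830.58 = 10407.59
Landed cost = invoice 4922.38 + 10407.59 = 15329.97

Total landed cost: CAD 15329.97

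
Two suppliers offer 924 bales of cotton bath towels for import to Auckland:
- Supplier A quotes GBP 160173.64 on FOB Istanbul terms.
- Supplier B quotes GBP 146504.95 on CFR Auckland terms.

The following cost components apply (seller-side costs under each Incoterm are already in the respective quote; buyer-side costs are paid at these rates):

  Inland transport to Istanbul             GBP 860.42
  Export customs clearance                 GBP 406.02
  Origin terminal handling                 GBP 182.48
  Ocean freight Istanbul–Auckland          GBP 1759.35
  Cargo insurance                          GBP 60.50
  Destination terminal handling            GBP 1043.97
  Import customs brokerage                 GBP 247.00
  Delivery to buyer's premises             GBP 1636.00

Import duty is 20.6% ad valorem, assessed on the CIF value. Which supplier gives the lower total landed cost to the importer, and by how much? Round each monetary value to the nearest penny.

Supplier B is cheaper by GBP 18606.22

Supplier A (FOB):
CIF value = FOB price + freight + insurance = 160173.64 + 1759.35 + 60.50 = 161993.49
Import duty = 161993.49 × 20.6% = 33370.66
Buyer bears (A): 1759.35 + 60.50 + 1043.97 + 247.00 + 1636.00 = 4746.82
Landed cost (A) = invoice 160173.64 + 4746.82 + duty 33370.66 = 198291.12
Supplier B (CFR):
CIF value = CFR price + insurance = 146504.95 + 60.50 = 146565.45
Import duty = 146565.45 × 20.6% = 30192.48
Buyer bears (B): 60.50 + 1043.97 + 247.00 + 1636.00 = 2987.47
Landed cost (B) = invoice 146504.95 + 2987.47 + duty 30192.48 = 179684.90
Difference = |198291.12 − 179684.90| = 18606.22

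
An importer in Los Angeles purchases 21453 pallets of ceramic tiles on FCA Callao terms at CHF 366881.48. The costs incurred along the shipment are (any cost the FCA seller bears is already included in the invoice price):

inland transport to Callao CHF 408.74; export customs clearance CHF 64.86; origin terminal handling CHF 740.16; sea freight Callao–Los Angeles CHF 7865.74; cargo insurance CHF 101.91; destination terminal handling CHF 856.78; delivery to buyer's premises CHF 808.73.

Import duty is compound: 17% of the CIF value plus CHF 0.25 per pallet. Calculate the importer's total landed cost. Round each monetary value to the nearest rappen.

Total landed cost: CHF 446468.23

FCA: the seller delivers export-cleared goods to the carrier; the buyer bears costs from that point.
Already in the invoice (seller's account under FCA): inland to port, export clearance — exclude.
CIF value = FCA price + origin terminal + freight + insurance = 366881.48 + 740.16 + 7865.74 + 101.91 = 375589.29
Ad valorem component: 375589.29 × 17% = 63850.18
Specific component: 21453 × 0.25 = 5363.25
Import duty = 63850.18 + 5363.25 = 69213.43
Buyer bears: origin terminal 740.16 + freight 7865.74 + insurance 101.91 + destination terminal 856.78 + delivery 808.73 + duty 69213.43 = 79586.75
Landed cost = invoice 366881.48 + 79586.75 = 446468.23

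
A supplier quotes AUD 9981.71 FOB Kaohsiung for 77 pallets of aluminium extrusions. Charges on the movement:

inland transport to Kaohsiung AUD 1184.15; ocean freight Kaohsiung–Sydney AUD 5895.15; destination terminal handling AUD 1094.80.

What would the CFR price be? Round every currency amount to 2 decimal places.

CFR price: AUD 15876.86

Not relevant to the conversion: inland to port — on the seller under both FOB and CFR; already in the FOB price and stays in the CFR price. destination terminal — on the buyer under both terms; not part of either seller's price.
From FOB to CFR, the seller additionally bears: freight.
CFR price = 9981.71 + 5895.15 = 15876.86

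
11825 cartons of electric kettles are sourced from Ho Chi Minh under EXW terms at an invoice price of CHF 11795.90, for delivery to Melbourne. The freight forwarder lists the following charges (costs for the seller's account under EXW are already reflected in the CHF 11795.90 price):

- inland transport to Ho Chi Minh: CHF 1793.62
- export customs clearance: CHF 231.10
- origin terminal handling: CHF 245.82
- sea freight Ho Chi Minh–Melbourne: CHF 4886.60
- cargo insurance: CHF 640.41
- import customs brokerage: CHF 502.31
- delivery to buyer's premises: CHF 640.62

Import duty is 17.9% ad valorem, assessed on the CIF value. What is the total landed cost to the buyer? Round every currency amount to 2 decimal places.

Total landed cost: CHF 24243.61

EXW: the seller makes goods available at their premises; the buyer bears all onward costs.
CIF value = EXW price + inland to port + export clearance + origin terminal + freight + insurance = 11795.90 + 1793.62 + 231.10 + 245.82 + 4886.60 + 640.41 = 19593.45
Import duty = 19593.45 × 17.9% = 3507.23
Buyer bears: inland to port 1793.62 + export clearance 231.10 + origin terminal 245.82 + freight 4886.60 + insurance 640.41 + brokerage 502.31 + delivery 640.62 + duty 3507.23 = 12447.71
Landed cost = invoice 11795.90 + 12447.71 = 24243.61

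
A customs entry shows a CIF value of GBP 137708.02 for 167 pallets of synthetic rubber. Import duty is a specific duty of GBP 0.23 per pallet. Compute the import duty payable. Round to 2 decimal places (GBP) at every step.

Import duty = 167 × 0.23 = 38.41

Import duty: GBP 38.41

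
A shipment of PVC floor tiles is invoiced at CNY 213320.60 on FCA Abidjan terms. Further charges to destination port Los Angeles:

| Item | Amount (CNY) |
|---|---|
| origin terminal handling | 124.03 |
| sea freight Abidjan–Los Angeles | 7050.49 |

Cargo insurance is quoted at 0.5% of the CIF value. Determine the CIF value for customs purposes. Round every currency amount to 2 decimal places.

Let C be the CIF value. C = FCA price + pre-shipment costs + freight + 0.5% × C
C − 0.5% × C = 213320.60 + 124.03 + 7050.49
0.995 × C = 220495.12
C = 220495.12 / 0.995 = 221603.14
Insurance premium = 0.5% × 221603.14 = 1108.02

CIF value: CNY 221603.14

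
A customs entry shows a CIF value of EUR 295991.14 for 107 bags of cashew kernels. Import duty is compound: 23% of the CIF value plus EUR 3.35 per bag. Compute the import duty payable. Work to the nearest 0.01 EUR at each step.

Ad valorem component: 295991.14 × 23% = 68077.96
Specific component: 107 × 3.35 = 358.45
Import duty = 68077.96 + 358.45 = 68436.41

Import duty: EUR 68436.41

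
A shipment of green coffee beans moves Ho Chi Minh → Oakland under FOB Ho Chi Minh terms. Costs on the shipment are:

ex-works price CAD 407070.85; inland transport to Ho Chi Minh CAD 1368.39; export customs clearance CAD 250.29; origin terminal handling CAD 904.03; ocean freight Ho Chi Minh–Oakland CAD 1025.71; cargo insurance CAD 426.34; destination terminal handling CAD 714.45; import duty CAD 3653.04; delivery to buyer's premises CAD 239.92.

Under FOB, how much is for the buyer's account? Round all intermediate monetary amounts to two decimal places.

Buyer's account: CAD 6059.46

FOB: the seller bears costs until goods are on board at the origin port; the buyer bears freight, insurance and all costs thereafter.
Seller's account: goods 407070.85 + inland to port 1368.39 + export clearance 250.29 + origin terminal 904.03 = 409593.56
Buyer's account: freight 1025.71 + insurance 426.34 + destination terminal 714.45 + duty 3653.04 + delivery 239.92 = 6059.46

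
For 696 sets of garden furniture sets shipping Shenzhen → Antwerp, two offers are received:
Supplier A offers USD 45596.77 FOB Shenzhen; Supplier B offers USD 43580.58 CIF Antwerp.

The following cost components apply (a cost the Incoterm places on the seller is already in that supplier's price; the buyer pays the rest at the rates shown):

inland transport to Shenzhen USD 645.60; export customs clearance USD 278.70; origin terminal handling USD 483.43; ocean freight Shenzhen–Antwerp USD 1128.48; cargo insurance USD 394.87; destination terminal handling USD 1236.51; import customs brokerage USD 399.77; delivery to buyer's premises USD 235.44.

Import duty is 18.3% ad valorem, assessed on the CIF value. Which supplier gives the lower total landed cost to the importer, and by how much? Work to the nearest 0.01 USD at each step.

Supplier B is cheaper by USD 4187.27

Supplier A (FOB):
CIF value = FOB price + freight + insurance = 45596.77 + 1128.48 + 394.87 = 47120.12
Import duty = 47120.12 × 18.3% = 8622.98
Buyer bears (A): 1128.48 + 394.87 + 1236.51 + 399.77 + 235.44 = 3395.07
Landed cost (A) = invoice 45596.77 + 3395.07 + duty 8622.98 = 57614.82
Supplier B (CIF):
The CIF price already equals the CIF value: 43580.58
Import duty = 43580.58 × 18.3% = 7975.25
Buyer bears (B): 1236.51 + 399.77 + 235.44 = 1871.72
Landed cost (B) = invoice 43580.58 + 1871.72 + duty 7975.25 = 53427.55
Difference = |57614.82 − 53427.55| = 4187.27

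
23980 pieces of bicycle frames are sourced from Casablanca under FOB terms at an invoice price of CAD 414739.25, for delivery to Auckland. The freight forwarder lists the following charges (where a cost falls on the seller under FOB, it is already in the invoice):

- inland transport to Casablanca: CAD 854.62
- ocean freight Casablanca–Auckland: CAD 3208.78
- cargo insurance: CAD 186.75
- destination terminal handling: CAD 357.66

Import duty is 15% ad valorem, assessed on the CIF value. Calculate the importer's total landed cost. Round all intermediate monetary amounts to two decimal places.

Total landed cost: CAD 481212.66

FOB: the seller bears costs until goods are on board at the origin port; the buyer bears freight, insurance and all costs thereafter.
Already in the invoice (seller's account under FOB): inland to port — exclude.
CIF value = FOB price + freight + insurance = 414739.25 + 3208.78 + 186.75 = 418134.78
Import duty = 418134.78 × 15% = 62720.22
Buyer bears: freight 3208.78 + insurance 186.75 + destination terminal 357.66 + duty 62720.22 = 66473.41
Landed cost = invoice 414739.25 + 66473.41 = 481212.66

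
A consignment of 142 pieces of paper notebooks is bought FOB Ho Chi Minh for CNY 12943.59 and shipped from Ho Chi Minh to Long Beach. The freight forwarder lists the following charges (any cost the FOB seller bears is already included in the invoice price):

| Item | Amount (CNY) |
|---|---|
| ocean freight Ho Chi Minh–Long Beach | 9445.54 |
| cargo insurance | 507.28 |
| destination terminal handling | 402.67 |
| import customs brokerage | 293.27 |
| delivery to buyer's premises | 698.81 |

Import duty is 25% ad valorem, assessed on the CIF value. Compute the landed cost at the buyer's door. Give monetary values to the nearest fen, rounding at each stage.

FOB: the seller bears costs until goods are on board at the origin port; the buyer bears freight, insurance and all costs thereafter.
CIF value = FOB price + freight + insurance = 12943.59 + 9445.54 + 507.28 = 22896.41
Import duty = 22896.41 × 25% = 5724.10
Buyer bears: freight 9445.54 + insurance 507.28 + destination terminal 402.67 + brokerage 293.27 + delivery 698.81 + duty 5724.10 = 17071.67
Landed cost = invoice 12943.59 + 17071.67 = 30015.26

Total landed cost: CNY 30015.26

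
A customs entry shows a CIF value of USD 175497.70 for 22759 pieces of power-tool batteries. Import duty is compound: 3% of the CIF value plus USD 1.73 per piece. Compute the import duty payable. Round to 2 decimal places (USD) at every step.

Import duty: USD 44638.00

Ad valorem component: 175497.70 × 3% = 5264.93
Specific component: 22759 × 1.73 = 39373.07
Import duty = 5264.93 + 39373.07 = 44638.00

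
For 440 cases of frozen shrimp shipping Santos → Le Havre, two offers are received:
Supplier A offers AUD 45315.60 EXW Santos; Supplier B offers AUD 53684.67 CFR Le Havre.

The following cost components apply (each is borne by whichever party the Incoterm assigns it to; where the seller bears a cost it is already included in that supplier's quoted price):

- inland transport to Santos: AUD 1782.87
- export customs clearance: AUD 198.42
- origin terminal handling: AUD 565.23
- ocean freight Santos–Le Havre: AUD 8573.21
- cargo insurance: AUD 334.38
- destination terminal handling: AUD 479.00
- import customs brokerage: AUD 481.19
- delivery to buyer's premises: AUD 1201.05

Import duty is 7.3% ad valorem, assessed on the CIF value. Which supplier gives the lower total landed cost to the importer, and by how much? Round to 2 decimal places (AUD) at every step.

Supplier B is cheaper by AUD 2951.46

Supplier A (EXW):
CIF value = EXW price + inland to port + export clearance + origin terminal + freight + insurance = 45315.60 + 1782.87 + 198.42 + 565.23 + 8573.21 + 334.38 = 56769.71
Import duty = 56769.71 × 7.3% = 4144.19
Buyer bears (A): 1782.87 + 198.42 + 565.23 + 8573.21 + 334.38 + 479.00 + 481.19 + 1201.05 = 13615.35
Landed cost (A) = invoice 45315.60 + 13615.35 + duty 4144.19 = 63075.14
Supplier B (CFR):
CIF value = CFR price + insurance = 53684.67 + 334.38 = 54019.05
Import duty = 54019.05 × 7.3% = 3943.39
Buyer bears (B): 334.38 + 479.00 + 481.19 + 1201.05 = 2495.62
Landed cost (B) = invoice 53684.67 + 2495.62 + duty 3943.39 = 60123.68
Difference = |63075.14 − 60123.68| = 2951.46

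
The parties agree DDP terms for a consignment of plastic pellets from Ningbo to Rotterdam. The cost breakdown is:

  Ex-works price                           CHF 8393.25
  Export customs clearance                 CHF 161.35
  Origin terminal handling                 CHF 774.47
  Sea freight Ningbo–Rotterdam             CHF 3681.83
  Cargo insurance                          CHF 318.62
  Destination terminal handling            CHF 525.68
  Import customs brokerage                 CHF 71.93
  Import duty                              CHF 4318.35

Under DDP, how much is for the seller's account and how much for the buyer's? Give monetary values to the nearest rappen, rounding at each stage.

Seller: CHF 18245.48; buyer: CHF 0.00

DDP: the seller bears all costs including import duty.
Seller's account: goods 8393.25 + export clearance 161.35 + origin terminal 774.47 + freight 3681.83 + insurance 318.62 + destination terminal 525.68 + brokerage 71.93 + duty 4318.35 = 18245.48
Buyer's account: 0.00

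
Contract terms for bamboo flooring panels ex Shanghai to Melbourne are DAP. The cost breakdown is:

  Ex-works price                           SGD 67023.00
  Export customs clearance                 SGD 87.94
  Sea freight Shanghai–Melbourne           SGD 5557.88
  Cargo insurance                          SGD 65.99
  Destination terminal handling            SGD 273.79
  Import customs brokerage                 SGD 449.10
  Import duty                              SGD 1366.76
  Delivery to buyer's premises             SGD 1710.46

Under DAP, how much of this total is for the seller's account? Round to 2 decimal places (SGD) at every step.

DAP: the seller bears all costs to the named destination except import duty and clearance.
Seller's account: goods 67023.00 + export clearance 87.94 + freight 5557.88 + insurance 65.99 + destination terminal 273.79 + delivery 1710.46 = 74719.06
Buyer's account: brokerage 449.10 + duty 1366.76 = 1815.86

Seller's account: SGD 74719.06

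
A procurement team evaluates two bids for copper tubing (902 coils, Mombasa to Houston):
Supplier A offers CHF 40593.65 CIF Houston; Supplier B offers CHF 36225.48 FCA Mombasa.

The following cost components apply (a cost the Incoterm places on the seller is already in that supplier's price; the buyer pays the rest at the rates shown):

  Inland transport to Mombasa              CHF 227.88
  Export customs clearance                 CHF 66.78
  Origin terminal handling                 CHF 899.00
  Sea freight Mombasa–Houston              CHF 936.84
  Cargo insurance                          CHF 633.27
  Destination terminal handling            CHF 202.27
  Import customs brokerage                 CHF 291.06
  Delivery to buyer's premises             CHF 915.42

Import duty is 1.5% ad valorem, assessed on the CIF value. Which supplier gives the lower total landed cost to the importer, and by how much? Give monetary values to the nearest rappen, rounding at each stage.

Supplier B is cheaper by CHF 1927.54

Supplier A (CIF):
The CIF price already equals the CIF value: 40593.65
Import duty = 40593.65 × 1.5% = 608.90
Buyer bears (A): 202.27 + 291.06 + 915.42 = 1408.75
Landed cost (A) = invoice 40593.65 + 1408.75 + duty 608.90 = 42611.30
Supplier B (FCA):
CIF value = FCA price + origin terminal + freight + insurance = 36225.48 + 899.00 + 936.84 + 633.27 = 38694.59
Import duty = 38694.59 × 1.5% = 580.42
Buyer bears (B): 899.00 + 936.84 + 633.27 + 202.27 + 291.06 + 915.42 = 3877.86
Landed cost (B) = invoice 36225.48 + 3877.86 + duty 580.42 = 40683.76
Difference = |42611.30 − 40683.76| = 1927.54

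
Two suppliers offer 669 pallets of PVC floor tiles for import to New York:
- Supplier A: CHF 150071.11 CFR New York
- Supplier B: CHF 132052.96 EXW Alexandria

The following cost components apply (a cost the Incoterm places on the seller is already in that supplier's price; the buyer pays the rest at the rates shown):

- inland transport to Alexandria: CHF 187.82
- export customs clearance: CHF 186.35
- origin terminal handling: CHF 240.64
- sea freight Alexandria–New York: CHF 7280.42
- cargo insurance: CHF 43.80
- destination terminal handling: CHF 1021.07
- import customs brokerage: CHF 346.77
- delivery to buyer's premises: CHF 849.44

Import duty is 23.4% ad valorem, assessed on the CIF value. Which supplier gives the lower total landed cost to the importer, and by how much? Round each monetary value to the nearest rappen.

Supplier A (CFR):
CIF value = CFR price + insurance = 150071.11 + 43.80 = 150114.91
Import duty = 150114.91 × 23.4% = 35126.89
Buyer bears (A): 43.80 + 1021.07 + 346.77 + 849.44 = 2261.08
Landed cost (A) = invoice 150071.11 + 2261.08 + duty 35126.89 = 187459.08
Supplier B (EXW):
CIF value = EXW price + inland to port + export clearance + origin terminal + freight + insurance = 132052.96 + 187.82 + 186.35 + 240.64 + 7280.42 + 43.80 = 139991.99
Import duty = 139991.99 × 23.4% = 32758.13
Buyer bears (B): 187.82 + 186.35 + 240.64 + 7280.42 + 43.80 + 1021.07 + 346.77 + 849.44 = 10156.31
Landed cost (B) = invoice 132052.96 + 10156.31 + duty 32758.13 = 174967.40
Difference = |187459.08 − 174967.40| = 12491.68

Supplier B is cheaper by CHF 12491.68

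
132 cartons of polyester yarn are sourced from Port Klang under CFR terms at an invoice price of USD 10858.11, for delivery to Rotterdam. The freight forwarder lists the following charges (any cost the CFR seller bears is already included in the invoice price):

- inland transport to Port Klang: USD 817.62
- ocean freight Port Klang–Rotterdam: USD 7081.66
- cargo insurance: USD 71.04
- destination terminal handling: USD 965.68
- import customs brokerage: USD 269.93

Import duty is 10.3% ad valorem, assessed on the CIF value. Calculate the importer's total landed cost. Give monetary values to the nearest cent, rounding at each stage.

Total landed cost: USD 13290.46

CFR: the seller pays costs through ocean freight to the destination port, but not insurance.
Already in the invoice (seller's account under CFR): inland to port, freight — exclude.
CIF value = CFR price + insurance = 10858.11 + 71.04 = 10929.15
Import duty = 10929.15 × 10.3% = 1125.70
Buyer bears: insurance 71.04 + destination terminal 965.68 + brokerage 269.93 + duty 1125.70 = 2432.35
Landed cost = invoice 10858.11 + 2432.35 = 13290.46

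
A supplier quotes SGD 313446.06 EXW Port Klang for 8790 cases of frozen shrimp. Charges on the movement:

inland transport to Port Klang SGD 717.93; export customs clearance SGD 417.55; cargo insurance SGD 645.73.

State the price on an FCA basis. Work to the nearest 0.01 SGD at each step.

Not relevant to the conversion: insurance — on the buyer under both terms; not part of either seller's price.
From EXW to FCA, the seller additionally bears: inland to port, export clearance.
FCA price = 313446.06 + 717.93 + 417.55 = 314581.54

FCA price: SGD 314581.54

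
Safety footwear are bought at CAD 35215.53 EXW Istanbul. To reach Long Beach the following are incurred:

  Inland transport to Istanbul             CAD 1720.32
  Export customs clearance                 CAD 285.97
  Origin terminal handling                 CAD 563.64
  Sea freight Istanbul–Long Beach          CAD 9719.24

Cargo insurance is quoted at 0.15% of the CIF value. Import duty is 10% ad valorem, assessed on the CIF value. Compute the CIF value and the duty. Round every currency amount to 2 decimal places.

CIF value: CAD 47576.06; import duty: CAD 4757.61

Let C be the CIF value. C = EXW price + pre-shipment costs + freight + 0.15% × C
C − 0.15% × C = 35215.53 + 1720.32 + 285.97 + 563.64 + 9719.24
0.9985 × C = 47504.70
C = 47504.70 / 0.9985 = 47576.06
Insurance premium = 0.15% × 47576.06 = 71.36
Import duty = 47576.06 × 10% = 4757.61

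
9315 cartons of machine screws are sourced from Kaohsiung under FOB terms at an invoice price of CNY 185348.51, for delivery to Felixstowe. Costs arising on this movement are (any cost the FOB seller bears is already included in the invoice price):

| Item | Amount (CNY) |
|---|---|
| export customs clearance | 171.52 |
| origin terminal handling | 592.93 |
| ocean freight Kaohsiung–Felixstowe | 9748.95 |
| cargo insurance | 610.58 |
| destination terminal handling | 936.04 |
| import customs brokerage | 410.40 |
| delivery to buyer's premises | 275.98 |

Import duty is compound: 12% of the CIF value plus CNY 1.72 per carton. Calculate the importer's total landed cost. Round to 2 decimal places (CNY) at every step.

FOB: the seller bears costs until goods are on board at the origin port; the buyer bears freight, insurance and all costs thereafter.
Already in the invoice (seller's account under FOB): export clearance, origin terminal — exclude.
CIF value = FOB price + freight + insurance = 185348.51 + 9748.95 + 610.58 = 195708.04
Ad valorem component: 195708.04 × 12% = 23484.96
Specific component: 9315 × 1.72 = 16021.80
Import duty = 23484.96 + 16021.80 = 39506.76
Buyer bears: freight 9748.95 + insurance 610.58 + destination terminal 936.04 + brokerage 410.40 + delivery 275.98 + duty 39506.76 = 51488.71
Landed cost = invoice 185348.51 + 51488.71 = 236837.22

Total landed cost: CNY 236837.22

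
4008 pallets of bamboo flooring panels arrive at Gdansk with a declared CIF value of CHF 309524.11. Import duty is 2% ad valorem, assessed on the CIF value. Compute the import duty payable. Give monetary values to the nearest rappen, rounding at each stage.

Import duty: CHF 6190.48

Import duty = 309524.11 × 2% = 6190.48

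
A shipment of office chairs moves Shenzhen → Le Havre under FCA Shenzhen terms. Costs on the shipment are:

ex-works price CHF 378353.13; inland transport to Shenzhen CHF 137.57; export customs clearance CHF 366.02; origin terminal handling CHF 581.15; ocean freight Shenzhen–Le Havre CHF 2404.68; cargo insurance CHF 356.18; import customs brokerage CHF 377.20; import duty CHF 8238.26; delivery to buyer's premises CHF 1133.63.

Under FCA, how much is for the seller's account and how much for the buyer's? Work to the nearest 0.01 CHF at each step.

Seller: CHF 378856.72; buyer: CHF 13091.10

FCA: the seller delivers export-cleared goods to the carrier; the buyer bears costs from that point.
Seller's account: goods 378353.13 + inland to port 137.57 + export clearance 366.02 = 378856.72
Buyer's account: origin terminal 581.15 + freight 2404.68 + insurance 356.18 + brokerage 377.20 + duty 8238.26 + delivery 1133.63 = 13091.10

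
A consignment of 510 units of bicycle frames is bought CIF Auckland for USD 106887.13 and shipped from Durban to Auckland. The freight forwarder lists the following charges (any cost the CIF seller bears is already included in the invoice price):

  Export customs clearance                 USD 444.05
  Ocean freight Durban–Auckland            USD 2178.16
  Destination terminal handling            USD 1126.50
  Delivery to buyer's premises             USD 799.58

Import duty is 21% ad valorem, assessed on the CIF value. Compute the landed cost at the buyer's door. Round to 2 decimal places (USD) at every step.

Total landed cost: USD 131259.51

CIF: the seller pays costs through ocean freight and marine insurance to the destination port.
Already in the invoice (seller's account under CIF): export clearance, freight — exclude.
The CIF price already equals the CIF value: 106887.13
Import duty = 106887.13 × 21% = 22446.30
Buyer bears: destination terminal 1126.50 + delivery 799.58 + duty 22446.30 = 24372.38
Landed cost = invoice 106887.13 + 24372.38 = 131259.51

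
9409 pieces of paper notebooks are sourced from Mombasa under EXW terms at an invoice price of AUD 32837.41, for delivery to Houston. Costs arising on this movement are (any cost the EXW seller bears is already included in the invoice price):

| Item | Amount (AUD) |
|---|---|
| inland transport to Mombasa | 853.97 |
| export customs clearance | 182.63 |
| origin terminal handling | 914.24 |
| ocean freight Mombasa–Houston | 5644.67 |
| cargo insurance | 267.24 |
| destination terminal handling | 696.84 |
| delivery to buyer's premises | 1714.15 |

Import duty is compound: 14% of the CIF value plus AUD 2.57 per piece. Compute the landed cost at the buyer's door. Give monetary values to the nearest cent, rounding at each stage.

EXW: the seller makes goods available at their premises; the buyer bears all onward costs.
CIF value = EXW price + inland to port + export clearance + origin terminal + freight + insurance = 32837.41 + 853.97 + 182.63 + 914.24 + 5644.67 + 267.24 = 40700.16
Ad valorem component: 40700.16 × 14% = 5698.02
Specific component: 9409 × 2.57 = 24181.13
Import duty = 5698.02 + 24181.13 = 29879.15
Buyer bears: inland to port 853.97 + export clearance 182.63 + origin terminal 914.24 + freight 5644.67 + insurance 267.24 + destination terminal 696.84 + delivery 1714.15 + duty 29879.15 = 40152.89
Landed cost = invoice 32837.41 + 40152.89 = 72990.30

Total landed cost: AUD 72990.30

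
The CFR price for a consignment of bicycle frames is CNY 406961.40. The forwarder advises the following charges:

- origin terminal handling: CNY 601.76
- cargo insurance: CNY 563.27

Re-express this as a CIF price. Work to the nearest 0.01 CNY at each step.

CIF price: CNY 407524.67

Not relevant to the conversion: origin terminal — on the seller under both CFR and CIF; already in the CFR price and stays in the CIF price.
From CFR to CIF, the seller additionally bears: insurance.
CIF price = 406961.40 + 563.27 = 407524.67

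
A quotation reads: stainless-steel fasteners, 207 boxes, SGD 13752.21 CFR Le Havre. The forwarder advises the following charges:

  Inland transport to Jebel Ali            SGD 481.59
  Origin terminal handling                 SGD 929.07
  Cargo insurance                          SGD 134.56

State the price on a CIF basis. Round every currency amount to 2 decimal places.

CIF price: SGD 13886.77

Not relevant to the conversion: origin terminal, inland to port — on the seller under both CFR and CIF; already in the CFR price and stays in the CIF price.
From CFR to CIF, the seller additionally bears: insurance.
CIF price = 13752.21 + 134.56 = 13886.77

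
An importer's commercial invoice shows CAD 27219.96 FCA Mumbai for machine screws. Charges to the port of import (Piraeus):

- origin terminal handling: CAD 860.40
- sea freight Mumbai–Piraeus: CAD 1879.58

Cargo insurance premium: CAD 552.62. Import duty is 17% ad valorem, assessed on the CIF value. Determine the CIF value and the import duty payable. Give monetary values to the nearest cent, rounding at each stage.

CIF = FCA price + pre-shipment costs + freight + insurance
CIF = 27219.96 + 860.40 + 1879.58 + 552.62 = 30512.56
Import duty = 30512.56 × 17% = 5187.14

CIF value: CAD 30512.56; import duty: CAD 5187.14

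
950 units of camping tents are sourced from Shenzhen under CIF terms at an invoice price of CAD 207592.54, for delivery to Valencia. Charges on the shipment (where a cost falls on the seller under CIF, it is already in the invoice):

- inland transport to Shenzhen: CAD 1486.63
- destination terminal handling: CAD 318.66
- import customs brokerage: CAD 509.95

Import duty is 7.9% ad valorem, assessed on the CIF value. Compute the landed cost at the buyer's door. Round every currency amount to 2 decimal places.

Total landed cost: CAD 224820.96

CIF: the seller pays costs through ocean freight and marine insurance to the destination port.
Already in the invoice (seller's account under CIF): inland to port — exclude.
The CIF price already equals the CIF value: 207592.54
Import duty = 207592.54 × 7.9% = 16399.81
Buyer bears: destination terminal 318.66 + brokerage 509.95 + duty 16399.81 = 17228.42
Landed cost = invoice 207592.54 + 17228.42 = 224820.96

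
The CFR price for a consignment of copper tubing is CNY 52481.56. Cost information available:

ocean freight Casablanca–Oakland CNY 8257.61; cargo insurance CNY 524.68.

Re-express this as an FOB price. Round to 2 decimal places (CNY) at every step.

Not relevant to the conversion: insurance — on the buyer under both terms; not part of either seller's price.
From CFR to FOB, the seller no longer bears: freight.
FOB price = 52481.56 − 8257.61 = 44223.95

FOB price: CNY 44223.95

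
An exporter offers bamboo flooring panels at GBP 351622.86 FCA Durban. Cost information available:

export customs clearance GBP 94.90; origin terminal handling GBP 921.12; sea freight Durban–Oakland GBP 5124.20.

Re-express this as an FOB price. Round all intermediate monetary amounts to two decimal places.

FOB price: GBP 352543.98

Not relevant to the conversion: export clearance — on the seller under both FCA and FOB; already in the FCA price and stays in the FOB price. freight — on the buyer under both terms; not part of either seller's price.
From FCA to FOB, the seller additionally bears: origin terminal.
FOB price = 351622.86 + 921.12 = 352543.98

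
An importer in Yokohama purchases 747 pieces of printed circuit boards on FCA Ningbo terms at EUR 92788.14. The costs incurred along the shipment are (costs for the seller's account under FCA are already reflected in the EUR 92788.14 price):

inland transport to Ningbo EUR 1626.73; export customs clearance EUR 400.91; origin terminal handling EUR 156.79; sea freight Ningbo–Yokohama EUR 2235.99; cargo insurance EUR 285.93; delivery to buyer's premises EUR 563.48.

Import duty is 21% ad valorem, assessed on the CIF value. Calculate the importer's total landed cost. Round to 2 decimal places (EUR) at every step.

Total landed cost: EUR 116078.37

FCA: the seller delivers export-cleared goods to the carrier; the buyer bears costs from that point.
Already in the invoice (seller's account under FCA): inland to port, export clearance — exclude.
CIF value = FCA price + origin terminal + freight + insurance = 92788.14 + 156.79 + 2235.99 + 285.93 = 95466.85
Import duty = 95466.85 × 21% = 20048.04
Buyer bears: origin terminal 156.79 + freight 2235.99 + insurance 285.93 + delivery 563.48 + duty 20048.04 = 23290.23
Landed cost = invoice 92788.14 + 23290.23 = 116078.37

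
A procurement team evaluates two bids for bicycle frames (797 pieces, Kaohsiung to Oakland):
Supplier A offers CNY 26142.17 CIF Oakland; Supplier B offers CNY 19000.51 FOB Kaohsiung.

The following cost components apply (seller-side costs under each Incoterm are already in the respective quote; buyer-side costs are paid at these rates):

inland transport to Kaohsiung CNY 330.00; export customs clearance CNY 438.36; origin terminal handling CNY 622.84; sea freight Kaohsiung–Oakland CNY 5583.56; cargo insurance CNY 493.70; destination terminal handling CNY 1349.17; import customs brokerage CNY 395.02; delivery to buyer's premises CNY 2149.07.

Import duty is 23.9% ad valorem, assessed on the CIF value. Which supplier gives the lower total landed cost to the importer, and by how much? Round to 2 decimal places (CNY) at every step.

Supplier B is cheaper by CNY 1318.79

Supplier A (CIF):
The CIF price already equals the CIF value: 26142.17
Import duty = 26142.17 × 23.9% = 6247.98
Buyer bears (A): 1349.17 + 395.02 + 2149.07 = 3893.26
Landed cost (A) = invoice 26142.17 + 3893.26 + duty 6247.98 = 36283.41
Supplier B (FOB):
CIF value = FOB price + freight + insurance = 19000.51 + 5583.56 + 493.70 = 25077.77
Import duty = 25077.77 × 23.9% = 5993.59
Buyer bears (B): 5583.56 + 493.70 + 1349.17 + 395.02 + 2149.07 = 9970.52
Landed cost (B) = invoice 19000.51 + 9970.52 + duty 5993.59 = 34964.62
Difference = |36283.41 − 34964.62| = 1318.79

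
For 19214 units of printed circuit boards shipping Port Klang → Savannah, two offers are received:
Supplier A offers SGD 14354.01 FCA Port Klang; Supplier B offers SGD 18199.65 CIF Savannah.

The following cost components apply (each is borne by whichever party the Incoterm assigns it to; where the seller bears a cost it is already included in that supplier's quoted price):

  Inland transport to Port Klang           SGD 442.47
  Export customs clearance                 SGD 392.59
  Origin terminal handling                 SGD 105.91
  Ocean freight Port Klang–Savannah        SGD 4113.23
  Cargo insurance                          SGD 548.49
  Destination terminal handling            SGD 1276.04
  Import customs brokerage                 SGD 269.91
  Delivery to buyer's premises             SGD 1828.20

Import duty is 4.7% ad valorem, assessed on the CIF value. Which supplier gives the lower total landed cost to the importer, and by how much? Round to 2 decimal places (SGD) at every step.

Supplier A (FCA):
CIF value = FCA price + origin terminal + freight + insurance = 14354.01 + 105.91 + 4113.23 + 548.49 = 19121.64
Import duty = 19121.64 × 4.7% = 898.72
Buyer bears (A): 105.91 + 4113.23 + 548.49 + 1276.04 + 269.91 + 1828.20 = 8141.78
Landed cost (A) = invoice 14354.01 + 8141.78 + duty 898.72 = 23394.51
Supplier B (CIF):
The CIF price already equals the CIF value: 18199.65
Import duty = 18199.65 × 4.7% = 855.38
Buyer bears (B): 1276.04 + 269.91 + 1828.20 = 3374.15
Landed cost (B) = invoice 18199.65 + 3374.15 + duty 855.38 = 22429.18
Difference = |23394.51 − 22429.18| = 965.33

Supplier B is cheaper by SGD 965.33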